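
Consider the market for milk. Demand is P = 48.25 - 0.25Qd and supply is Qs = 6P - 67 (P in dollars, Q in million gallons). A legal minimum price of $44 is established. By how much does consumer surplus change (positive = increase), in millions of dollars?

-954

Rearranging demand gives Qd = 193 - 4P. Setting quantity demanded equal to quantity supplied, 193 - 4P = 6P - 67, gives P* = 26 and Q* = 89.
Because the floor (44) lies above the market-clearing price, it is binding.
At P = 44: Qd = 193 - 4·44 = 17 and Qs = 6·44 - 67 = 197.
Consumer surplus without the control is ½ · (48.25 - 26) · 89 = 990.125.
With the floor, consumers buy 17 units at 44, so CS = ½ · (48.25 - 44) · 17 = 36.125.
Change in consumer surplus = 36.125 - 990.125 = -954.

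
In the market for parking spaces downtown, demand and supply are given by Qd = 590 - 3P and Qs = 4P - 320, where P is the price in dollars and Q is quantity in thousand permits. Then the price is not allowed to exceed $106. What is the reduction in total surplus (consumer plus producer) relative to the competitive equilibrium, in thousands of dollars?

Without the control the market clears where 590 - 3P = 4P - 320, i.e. P* = 130 and Q* = 200.
Since 106 < 130, the ceiling is binding.
At P = 106: Qd = 590 - 3·106 = 272 and Qs = 4·106 - 320 = 104.
Quantity traded falls to 104. At Q = 104 the demand price is (590 - 104)/3 = 162 and the supply price is (320 + 104)/4 = 106.
Deadweight loss = ½ · (162 - 106) · (200 - 104) = ½ · 56 · 96 = 2688.

2688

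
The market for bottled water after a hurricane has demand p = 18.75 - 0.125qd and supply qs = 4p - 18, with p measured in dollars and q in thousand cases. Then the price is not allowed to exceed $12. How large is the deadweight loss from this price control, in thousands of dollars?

12

Rearranging demand gives qd = 150 - 8p. Equilibrium: 150 - 8p = 4p - 18, so 168 = 12p and p* = 14, q* = 38.
Because the ceiling (12) lies below the market-clearing price, it is binding.
At p = 12: qd = 150 - 8·12 = 54 and qs = 4·12 - 18 = 30.
Quantity traded falls to 30. At q = 30 the demand price is (150 - 30)/8 = 15 and the supply price is (18 + 30)/4 = 12.
Deadweight loss = ½ · (15 - 12) · (38 - 30) = ½ · 3 · 8 = 12.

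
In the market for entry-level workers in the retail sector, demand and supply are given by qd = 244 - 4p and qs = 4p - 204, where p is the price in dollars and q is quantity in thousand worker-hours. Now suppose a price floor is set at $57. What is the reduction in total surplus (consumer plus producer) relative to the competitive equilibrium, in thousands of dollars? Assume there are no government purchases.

Without the control the market clears where 244 - 4p = 4p - 204, i.e. p* = 56 and q* = 20.
Since 57 > 56, the floor is binding.
At p = 57: qd = 244 - 4·57 = 16 and qs = 4·57 - 204 = 24.
Quantity traded falls to 16. At q = 16 the demand price is (244 - 16)/4 = 57 and the supply price is (204 + 16)/4 = 55.
Deadweight loss = ½ · (57 - 55) · (20 - 16) = ½ · 2 · 4 = 4.

4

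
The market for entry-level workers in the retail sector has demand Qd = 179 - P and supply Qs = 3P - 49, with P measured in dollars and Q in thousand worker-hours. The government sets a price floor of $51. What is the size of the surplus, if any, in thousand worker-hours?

Equilibrium: 179 - P = 3P - 49, so 228 = 4P and P* = 57, Q* = 122.
The floor of 51 is below the equilibrium price 57, so it is not binding; the market clears at P* = 57, Q* = 122.
Since the control does not bind, there is no surplus.

0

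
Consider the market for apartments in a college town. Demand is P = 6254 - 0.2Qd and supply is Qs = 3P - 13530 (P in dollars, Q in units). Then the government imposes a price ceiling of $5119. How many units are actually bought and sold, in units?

1827

Rearranging demand gives Qd = 31270 - 5P. Equilibrium: 31270 - 5P = 3P - 13530, so 44800 = 8P and P* = 5600, Q* = 3270.
Since 5119 < 5600, the ceiling is binding.
At P = 5119: Qd = 31270 - 5·5119 = 5675 and Qs = 3·5119 - 13530 = 1827.
The quantity actually transacted is the short side, supply: 1827.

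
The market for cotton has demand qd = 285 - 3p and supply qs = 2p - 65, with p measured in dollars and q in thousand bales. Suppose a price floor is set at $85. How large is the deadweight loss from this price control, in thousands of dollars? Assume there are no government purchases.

843.75

Equilibrium: 285 - 3p = 2p - 65, so 350 = 5p and p* = 70, q* = 75.
Since 85 > 70, the floor is binding.
At p = 85: qd = 285 - 3·85 = 30 and qs = 2·85 - 65 = 105.
Quantity traded falls to 30. At q = 30 the demand price is (285 - 30)/3 = 85 and the supply price is (65 + 30)/2 = 47.5.
Deadweight loss = ½ · (85 - 47.5) · (75 - 30) = ½ · 37.5 · 45 = 843.75.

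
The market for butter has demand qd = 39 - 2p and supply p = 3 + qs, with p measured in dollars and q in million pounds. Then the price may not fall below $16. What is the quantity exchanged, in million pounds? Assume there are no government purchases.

Rearranging supply gives qs = p - 3. In a free market, 39 - 2p = p - 3 gives the equilibrium p* = 14, q* = 11.
Since 16 > 14, the floor is binding.
At p = 16: qd = 39 - 2·16 = 7 and qs = 16 - 3 = 13.
The quantity actually transacted is the short side, demand: 7.

7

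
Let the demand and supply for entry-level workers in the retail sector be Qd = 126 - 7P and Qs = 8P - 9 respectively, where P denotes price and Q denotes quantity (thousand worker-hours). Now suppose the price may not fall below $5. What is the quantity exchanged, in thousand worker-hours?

63

Without the control the market clears where 126 - 7P = 8P - 9, i.e. P* = 9 and Q* = 63.
The floor of 5 is below the equilibrium price 9, so it is not binding; the market clears at P* = 9, Q* = 63.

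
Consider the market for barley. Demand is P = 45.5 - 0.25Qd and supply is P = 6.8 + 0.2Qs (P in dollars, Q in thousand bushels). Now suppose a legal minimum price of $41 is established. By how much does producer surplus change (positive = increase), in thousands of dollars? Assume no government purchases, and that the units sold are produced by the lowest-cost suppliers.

-156.4

Rearranging demand gives Qd = 182 - 4P; rearranging supply gives Qs = 5P - 34. Setting quantity demanded equal to quantity supplied, 182 - 4P = 5P - 34, gives P* = 24 and Q* = 86.
The floor of 41 is above the equilibrium price 24, so it binds.
At P = 41: Qd = 182 - 4·41 = 18 and Qs = 5·41 - 34 = 171.
Producer surplus without the control is ½ · (24 - 6.8) · 86 = 739.6.
With the floor, 18 units are sold at 41. The supply price at Q = 18 is 10.4, so PS = ½ · [(41 - 6.8) + (41 - 10.4)] · 18 = 583.2.
Change in producer surplus = 583.2 - 739.6 = -156.4.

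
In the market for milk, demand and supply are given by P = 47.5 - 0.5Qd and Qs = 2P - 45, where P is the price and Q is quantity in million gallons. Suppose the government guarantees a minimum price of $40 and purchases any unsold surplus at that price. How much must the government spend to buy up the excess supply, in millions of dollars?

800

Rearranging demand gives Qd = 95 - 2P. Setting quantity demanded equal to quantity supplied, 95 - 2P = 2P - 45, gives P* = 35 and Q* = 25.
Because the floor (40) lies above the market-clearing price, it is binding.
At P = 40: Qd = 95 - 2·40 = 15 and Qs = 2·40 - 45 = 35.
Surplus = Qs - Qd = 20.
Government expenditure = surplus × support price = 20 × 40 = 800.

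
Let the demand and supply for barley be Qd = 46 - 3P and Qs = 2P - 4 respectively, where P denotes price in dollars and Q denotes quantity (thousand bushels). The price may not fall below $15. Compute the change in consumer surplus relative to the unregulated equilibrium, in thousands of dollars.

Equilibrium: 46 - 3P = 2P - 4, so 50 = 5P and P* = 10, Q* = 16.
Because the floor (15) lies above the market-clearing price, it is binding.
At P = 15: Qd = 46 - 3·15 = 1 and Qs = 2·15 - 4 = 26.
Consumer surplus without the control is ½ · (46/3 - 10) · 16 = 128/3.
With the floor, consumers buy 1 units at 15, so CS = ½ · (46/3 - 15) · 1 = 1/6.
Change in consumer surplus = 1/6 - 128/3 = -42.5.

-42.5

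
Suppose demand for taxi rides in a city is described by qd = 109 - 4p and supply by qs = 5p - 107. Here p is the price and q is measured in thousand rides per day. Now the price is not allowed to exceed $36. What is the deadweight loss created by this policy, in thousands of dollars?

Without the control the market clears where 109 - 4p = 5p - 107, i.e. p* = 24 and q* = 13.
The ceiling of 36 is above the equilibrium price 24, so it is not binding; the market clears at p* = 24, q* = 13.
Since the control does not bind, no trades are prevented and deadweight loss is zero.

0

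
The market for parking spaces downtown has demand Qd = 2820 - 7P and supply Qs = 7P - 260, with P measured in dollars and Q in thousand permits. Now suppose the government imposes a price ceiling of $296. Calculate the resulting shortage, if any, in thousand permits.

In a free market, 2820 - 7P = 7P - 260 gives the equilibrium P* = 220, Q* = 1280.
Since 296 is above P* = 220, the ceiling does not bind and the free-market outcome prevails.
Since the control does not bind, there is no shortage.

0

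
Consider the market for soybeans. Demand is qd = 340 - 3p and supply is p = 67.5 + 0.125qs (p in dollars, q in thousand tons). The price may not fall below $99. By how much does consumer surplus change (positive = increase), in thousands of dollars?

-1358.5

Rearranging supply gives qs = 8p - 540. In a free market, 340 - 3p = 8p - 540 gives the equilibrium p* = 80, q* = 100.
Since 99 > 80, the floor is binding.
At p = 99: qd = 340 - 3·99 = 43 and qs = 8·99 - 540 = 252.
Consumer surplus without the control is ½ · (340/3 - 80) · 100 = 5000/3.
With the floor, consumers buy 43 units at 99, so CS = ½ · (340/3 - 99) · 43 = 1849/6.
Change in consumer surplus = 1849/6 - 5000/3 = -1358.5.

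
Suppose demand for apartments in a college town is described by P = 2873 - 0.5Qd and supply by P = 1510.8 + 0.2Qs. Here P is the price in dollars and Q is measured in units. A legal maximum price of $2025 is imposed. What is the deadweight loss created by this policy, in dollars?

0

Rearranging demand gives Qd = 5746 - 2P; rearranging supply gives Qs = 5P - 7554. In a free market, 5746 - 2P = 5P - 7554 gives the equilibrium P* = 1900, Q* = 1946.
Since 2025 is above P* = 1900, the ceiling does not bind and the free-market outcome prevails.
Since the control does not bind, no trades are prevented and deadweight loss is zero.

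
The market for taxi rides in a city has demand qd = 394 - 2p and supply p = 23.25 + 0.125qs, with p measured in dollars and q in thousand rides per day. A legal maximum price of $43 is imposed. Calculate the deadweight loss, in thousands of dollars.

Rearranging supply gives qs = 8p - 186. In a free market, 394 - 2p = 8p - 186 gives the equilibrium p* = 58, q* = 278.
Since 43 < 58, the ceiling is binding.
At p = 43: qd = 394 - 2·43 = 308 and qs = 8·43 - 186 = 158.
Quantity traded falls to 158. At q = 158 the demand price is (394 - 158)/2 = 118 and the supply price is (186 + 158)/8 = 43.
Deadweight loss = ½ · (118 - 43) · (278 - 158) = ½ · 75 · 120 = 4500.

4500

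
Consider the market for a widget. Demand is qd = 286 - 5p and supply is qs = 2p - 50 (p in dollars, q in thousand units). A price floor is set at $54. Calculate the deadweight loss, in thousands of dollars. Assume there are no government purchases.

315

Equilibrium: 286 - 5p = 2p - 50, so 336 = 7p and p* = 48, q* = 46.
Since 54 > 48, the floor is binding.
At p = 54: qd = 286 - 5·54 = 16 and qs = 2·54 - 50 = 58.
Quantity traded falls to 16. At q = 16 the demand price is (286 - 16)/5 = 54 and the supply price is (50 + 16)/2 = 33.
Deadweight loss = ½ · (54 - 33) · (46 - 16) = ½ · 21 · 30 = 315.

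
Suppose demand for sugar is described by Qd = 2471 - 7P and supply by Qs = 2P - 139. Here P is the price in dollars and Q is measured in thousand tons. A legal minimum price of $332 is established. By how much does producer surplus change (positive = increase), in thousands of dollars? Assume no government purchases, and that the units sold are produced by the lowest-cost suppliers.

-15435

Equilibrium: 2471 - 7P = 2P - 139, so 2610 = 9P and P* = 290, Q* = 441.
Since 332 > 290, the floor is binding.
At P = 332: Qd = 2471 - 7·332 = 147 and Qs = 2·332 - 139 = 525.
Producer surplus without the control is ½ · (290 - 69.5) · 441 = 48620.25.
With the floor, 147 units are sold at 332. The supply price at Q = 147 is 143, so PS = ½ · [(332 - 69.5) + (332 - 143)] · 147 = 33185.25.
Change in producer surplus = 33185.25 - 48620.25 = -15435.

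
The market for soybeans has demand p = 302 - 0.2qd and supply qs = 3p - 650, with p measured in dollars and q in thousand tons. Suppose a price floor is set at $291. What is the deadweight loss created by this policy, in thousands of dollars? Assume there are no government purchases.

2940

Rearranging demand gives qd = 1510 - 5p. Without the control the market clears where 1510 - 5p = 3p - 650, i.e. p* = 270 and q* = 160.
Because the floor (291) lies above the market-clearing price, it is binding.
At p = 291: qd = 1510 - 5·291 = 55 and qs = 3·291 - 650 = 223.
Quantity traded falls to 55. At q = 55 the demand price is (1510 - 55)/5 = 291 and the supply price is (650 + 55)/3 = 235.
Deadweight loss = ½ · (291 - 235) · (160 - 55) = ½ · 56 · 105 = 2940.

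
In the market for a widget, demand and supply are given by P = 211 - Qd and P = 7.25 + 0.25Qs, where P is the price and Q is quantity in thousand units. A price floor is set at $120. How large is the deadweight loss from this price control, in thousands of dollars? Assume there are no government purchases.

3240

Rearranging demand gives Qd = 211 - P; rearranging supply gives Qs = 4P - 29. Equilibrium: 211 - P = 4P - 29, so 240 = 5P and P* = 48, Q* = 163.
Because the floor (120) lies above the market-clearing price, it is binding.
At P = 120: Qd = 211 - 120 = 91 and Qs = 4·120 - 29 = 451.
Quantity traded falls to 91. At Q = 91 the demand price is 211 - 91 = 120 and the supply price is (29 + 91)/4 = 30.
Deadweight loss = ½ · (120 - 30) · (163 - 91) = ½ · 90 · 72 = 3240.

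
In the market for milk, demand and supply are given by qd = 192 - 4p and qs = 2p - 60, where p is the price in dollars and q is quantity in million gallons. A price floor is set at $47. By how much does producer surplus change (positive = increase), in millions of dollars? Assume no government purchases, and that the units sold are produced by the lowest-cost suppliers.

Setting quantity demanded equal to quantity supplied, 192 - 4p = 2p - 60, gives p* = 42 and q* = 24.
The floor of 47 is above the equilibrium price 42, so it binds.
At p = 47: qd = 192 - 4·47 = 4 and qs = 2·47 - 60 = 34.
Producer surplus without the control is ½ · (42 - 30) · 24 = 144.
With the floor, 4 units are sold at 47. The supply price at q = 4 is 32, so PS = ½ · [(47 - 30) + (47 - 32)] · 4 = 64.
Change in producer surplus = 64 - 144 = -80.

-80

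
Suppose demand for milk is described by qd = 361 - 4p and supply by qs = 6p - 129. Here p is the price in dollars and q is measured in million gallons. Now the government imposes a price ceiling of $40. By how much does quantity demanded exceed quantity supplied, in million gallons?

90

Without the control the market clears where 361 - 4p = 6p - 129, i.e. p* = 49 and q* = 165.
Since 40 < 49, the ceiling is binding.
At p = 40: qd = 361 - 4·40 = 201 and qs = 6·40 - 129 = 111.
Shortage = qd - qs = 201 - 111 = 90.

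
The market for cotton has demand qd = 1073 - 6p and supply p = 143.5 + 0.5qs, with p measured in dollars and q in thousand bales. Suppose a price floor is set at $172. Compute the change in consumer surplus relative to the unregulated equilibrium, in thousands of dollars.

Rearranging supply gives qs = 2p - 287. Setting quantity demanded equal to quantity supplied, 1073 - 6p = 2p - 287, gives p* = 170 and q* = 53.
Because the floor (172) lies above the market-clearing price, it is binding.
At p = 172: qd = 1073 - 6·172 = 41 and qs = 2·172 - 287 = 57.
Consumer surplus without the control is ½ · (1073/6 - 170) · 53 = 2809/12.
With the floor, consumers buy 41 units at 172, so CS = ½ · (1073/6 - 172) · 41 = 1681/12.
Change in consumer surplus = 1681/12 - 2809/12 = -94.

-94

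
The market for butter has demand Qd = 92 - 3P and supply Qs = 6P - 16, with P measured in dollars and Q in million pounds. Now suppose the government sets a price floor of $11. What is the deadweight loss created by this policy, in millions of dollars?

0

Without the control the market clears where 92 - 3P = 6P - 16, i.e. P* = 12 and Q* = 56.
Since 11 is below P* = 12, the floor does not bind and the free-market outcome prevails.
Since the control does not bind, no trades are prevented and deadweight loss is zero.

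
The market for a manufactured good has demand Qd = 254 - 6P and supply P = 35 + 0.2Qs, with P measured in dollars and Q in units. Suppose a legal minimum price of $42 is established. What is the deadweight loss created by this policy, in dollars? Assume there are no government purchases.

Rearranging supply gives Qs = 5P - 175. Equilibrium: 254 - 6P = 5P - 175, so 429 = 11P and P* = 39, Q* = 20.
Because the floor (42) lies above the market-clearing price, it is binding.
At P = 42: Qd = 254 - 6·42 = 2 and Qs = 5·42 - 175 = 35.
Quantity traded falls to 2. At Q = 2 the demand price is (254 - 2)/6 = 42 and the supply price is (175 + 2)/5 = 35.4.
Deadweight loss = ½ · (42 - 35.4) · (20 - 2) = ½ · 6.6 · 18 = 59.4.

59.4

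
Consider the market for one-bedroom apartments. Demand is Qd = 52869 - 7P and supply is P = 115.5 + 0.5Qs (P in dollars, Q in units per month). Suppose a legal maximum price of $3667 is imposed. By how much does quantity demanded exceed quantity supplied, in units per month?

20097

Rearranging supply gives Qs = 2P - 231. Equilibrium: 52869 - 7P = 2P - 231, so 53100 = 9P and P* = 5900, Q* = 11569.
Since 3667 < 5900, the ceiling is binding.
At P = 3667: Qd = 52869 - 7·3667 = 27200 and Qs = 2·3667 - 231 = 7103.
Shortage = Qd - Qs = 27200 - 7103 = 20097.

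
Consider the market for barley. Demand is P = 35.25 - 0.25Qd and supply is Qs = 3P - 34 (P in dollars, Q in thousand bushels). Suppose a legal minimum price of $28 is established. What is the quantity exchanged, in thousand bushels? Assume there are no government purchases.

29

Rearranging demand gives Qd = 141 - 4P. In a free market, 141 - 4P = 3P - 34 gives the equilibrium P* = 25, Q* = 41.
Because the floor (28) lies above the market-clearing price, it is binding.
At P = 28: Qd = 141 - 4·28 = 29 and Qs = 3·28 - 34 = 50.
The quantity actually transacted is the short side, demand: 29.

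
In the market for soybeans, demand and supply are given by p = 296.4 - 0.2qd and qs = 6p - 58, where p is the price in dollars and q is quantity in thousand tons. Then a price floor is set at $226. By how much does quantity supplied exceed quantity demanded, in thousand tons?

946

Rearranging demand gives qd = 1482 - 5p. In a free market, 1482 - 5p = 6p - 58 gives the equilibrium p* = 140, q* = 782.
Since 226 > 140, the floor is binding.
At p = 226: qd = 1482 - 5·226 = 352 and qs = 6·226 - 58 = 1298.
Surplus = qs - qd = 1298 - 352 = 946.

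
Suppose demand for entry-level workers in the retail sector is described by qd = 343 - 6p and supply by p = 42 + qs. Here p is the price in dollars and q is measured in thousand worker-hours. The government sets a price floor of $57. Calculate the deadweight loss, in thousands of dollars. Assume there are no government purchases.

Rearranging supply gives qs = p - 42. Equilibrium: 343 - 6p = p - 42, so 385 = 7p and p* = 55, q* = 13.
The floor of 57 is above the equilibrium price 55, so it binds.
At p = 57: qd = 343 - 6·57 = 1 and qs = 57 - 42 = 15.
Quantity traded falls to 1. At q = 1 the demand price is (343 - 1)/6 = 57 and the supply price is 42 + 1 = 43.
Deadweight loss = ½ · (57 - 43) · (13 - 1) = ½ · 14 · 12 = 84.

84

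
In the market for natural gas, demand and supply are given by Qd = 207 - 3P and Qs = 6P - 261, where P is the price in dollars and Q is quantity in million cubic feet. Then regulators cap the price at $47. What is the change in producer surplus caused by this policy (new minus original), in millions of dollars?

-180

In a free market, 207 - 3P = 6P - 261 gives the equilibrium P* = 52, Q* = 51.
The ceiling of 47 is below the equilibrium price 52, so it binds.
At P = 47: Qd = 207 - 3·47 = 66 and Qs = 6·47 - 261 = 21.
Producer surplus without the control is ½ · (52 - 43.5) · 51 = 216.75.
With the ceiling, producers sell 21 units at 47, so PS = ½ · (47 - 43.5) · 21 = 36.75.
Change in producer surplus = 36.75 - 216.75 = -180.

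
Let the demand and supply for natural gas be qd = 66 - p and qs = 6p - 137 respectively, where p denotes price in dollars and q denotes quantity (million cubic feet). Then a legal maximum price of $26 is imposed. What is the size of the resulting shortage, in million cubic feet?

Setting quantity demanded equal to quantity supplied, 66 - p = 6p - 137, gives p* = 29 and q* = 37.
The ceiling of 26 is below the equilibrium price 29, so it binds.
At p = 26: qd = 66 - 26 = 40 and qs = 6·26 - 137 = 19.
Shortage = qd - qs = 40 - 19 = 21.

21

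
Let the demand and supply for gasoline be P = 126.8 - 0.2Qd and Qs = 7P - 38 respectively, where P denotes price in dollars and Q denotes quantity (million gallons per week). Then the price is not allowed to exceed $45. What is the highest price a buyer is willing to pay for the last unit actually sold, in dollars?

71.4

Rearranging demand gives Qd = 634 - 5P. Equilibrium: 634 - 5P = 7P - 38, so 672 = 12P and P* = 56, Q* = 354.
Since 45 < 56, the ceiling is binding.
At P = 45: Qd = 634 - 5·45 = 409 and Qs = 7·45 - 38 = 277.
Only 277 units reach the market. On the demand curve, the marginal buyer's willingness to pay at Q = 277 is (634 - 277)/5 = 71.4.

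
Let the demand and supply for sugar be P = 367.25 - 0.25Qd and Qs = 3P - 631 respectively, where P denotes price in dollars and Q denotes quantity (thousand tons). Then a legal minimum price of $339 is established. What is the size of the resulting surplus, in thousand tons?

Rearranging demand gives Qd = 1469 - 4P. Without the control the market clears where 1469 - 4P = 3P - 631, i.e. P* = 300 and Q* = 269.
Because the floor (339) lies above the market-clearing price, it is binding.
At P = 339: Qd = 1469 - 4·339 = 113 and Qs = 3·339 - 631 = 386.
Surplus = Qs - Qd = 386 - 113 = 273.

273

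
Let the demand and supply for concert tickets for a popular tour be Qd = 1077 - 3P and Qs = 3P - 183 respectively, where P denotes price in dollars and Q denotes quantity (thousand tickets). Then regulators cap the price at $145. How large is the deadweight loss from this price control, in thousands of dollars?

12675

Setting quantity demanded equal to quantity supplied, 1077 - 3P = 3P - 183, gives P* = 210 and Q* = 447.
The ceiling of 145 is below the equilibrium price 210, so it binds.
At P = 145: Qd = 1077 - 3·145 = 642 and Qs = 3·145 - 183 = 252.
Quantity traded falls to 252. At Q = 252 the demand price is (1077 - 252)/3 = 275 and the supply price is (183 + 252)/3 = 145.
Deadweight loss = ½ · (275 - 145) · (447 - 252) = ½ · 130 · 195 = 12675.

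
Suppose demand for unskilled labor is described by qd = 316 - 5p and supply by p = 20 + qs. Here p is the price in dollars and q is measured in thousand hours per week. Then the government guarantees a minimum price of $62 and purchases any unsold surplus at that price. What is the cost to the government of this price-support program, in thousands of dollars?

2232

Rearranging supply gives qs = p - 20. Equilibrium: 316 - 5p = p - 20, so 336 = 6p and p* = 56, q* = 36.
Since 62 > 56, the floor is binding.
At p = 62: qd = 316 - 5·62 = 6 and qs = 62 - 20 = 42.
Surplus = qs - qd = 36.
Government expenditure = surplus × support price = 36 × 62 = 2232.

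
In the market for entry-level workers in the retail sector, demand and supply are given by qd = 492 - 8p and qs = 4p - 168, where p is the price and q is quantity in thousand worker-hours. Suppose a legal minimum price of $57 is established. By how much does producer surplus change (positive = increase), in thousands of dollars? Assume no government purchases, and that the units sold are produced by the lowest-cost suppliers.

40

Equilibrium: 492 - 8p = 4p - 168, so 660 = 12p and p* = 55, q* = 52.
Because the floor (57) lies above the market-clearing price, it is binding.
At p = 57: qd = 492 - 8·57 = 36 and qs = 4·57 - 168 = 60.
Producer surplus without the control is ½ · (55 - 42) · 52 = 338.
With the floor, 36 units are sold at 57. The supply price at q = 36 is 51, so PS = ½ · [(57 - 42) + (57 - 51)] · 36 = 378.
Change in producer surplus = 378 - 338 = 40.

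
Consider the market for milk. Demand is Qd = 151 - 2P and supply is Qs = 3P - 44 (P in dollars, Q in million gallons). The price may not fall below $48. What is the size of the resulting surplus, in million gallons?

45

Without the control the market clears where 151 - 2P = 3P - 44, i.e. P* = 39 and Q* = 73.
Since 48 > 39, the floor is binding.
At P = 48: Qd = 151 - 2·48 = 55 and Qs = 3·48 - 44 = 100.
Surplus = Qs - Qd = 100 - 55 = 45.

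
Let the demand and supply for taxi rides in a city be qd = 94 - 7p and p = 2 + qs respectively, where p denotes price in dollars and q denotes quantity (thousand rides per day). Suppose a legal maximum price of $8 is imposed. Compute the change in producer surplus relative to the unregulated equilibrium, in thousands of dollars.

-32

Rearranging supply gives qs = p - 2. Without the control the market clears where 94 - 7p = p - 2, i.e. p* = 12 and q* = 10.
The ceiling of 8 is below the equilibrium price 12, so it binds.
At p = 8: qd = 94 - 7·8 = 38 and qs = 8 - 2 = 6.
Producer surplus without the control is ½ · (12 - 2) · 10 = 50.
With the ceiling, producers sell 6 units at 8, so PS = ½ · (8 - 2) · 6 = 18.
Change in producer surplus = 18 - 50 = -32.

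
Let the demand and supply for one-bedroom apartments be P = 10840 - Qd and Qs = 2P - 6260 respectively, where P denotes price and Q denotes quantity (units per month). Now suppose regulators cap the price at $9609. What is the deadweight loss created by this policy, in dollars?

Rearranging demand gives Qd = 10840 - P. Without the control the market clears where 10840 - P = 2P - 6260, i.e. P* = 5700 and Q* = 5140.
The ceiling of 9609 is above the equilibrium price 5700, so it is not binding; the market clears at P* = 5700, Q* = 5140.
Since the control does not bind, no trades are prevented and deadweight loss is zero.

0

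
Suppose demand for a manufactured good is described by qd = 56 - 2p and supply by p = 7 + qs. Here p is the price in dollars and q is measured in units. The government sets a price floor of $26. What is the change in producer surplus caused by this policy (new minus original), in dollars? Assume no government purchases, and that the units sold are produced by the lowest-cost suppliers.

Rearranging supply gives qs = p - 7. Equilibrium: 56 - 2p = p - 7, so 63 = 3p and p* = 21, q* = 14.
Since 26 > 21, the floor is binding.
At p = 26: qd = 56 - 2·26 = 4 and qs = 26 - 7 = 19.
Producer surplus without the control is ½ · (21 - 7) · 14 = 98.
With the floor, 4 units are sold at 26. The supply price at q = 4 is 11, so PS = ½ · [(26 - 7) + (26 - 11)] · 4 = 68.
Change in producer surplus = 68 - 98 = -30.

-30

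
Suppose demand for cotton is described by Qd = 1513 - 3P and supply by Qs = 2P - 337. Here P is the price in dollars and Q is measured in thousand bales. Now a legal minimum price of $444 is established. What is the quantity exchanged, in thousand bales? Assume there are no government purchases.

Setting quantity demanded equal to quantity supplied, 1513 - 3P = 2P - 337, gives P* = 370 and Q* = 403.
Since 444 > 370, the floor is binding.
At P = 444: Qd = 1513 - 3·444 = 181 and Qs = 2·444 - 337 = 551.
The quantity actually transacted is the short side, demand: 181.

181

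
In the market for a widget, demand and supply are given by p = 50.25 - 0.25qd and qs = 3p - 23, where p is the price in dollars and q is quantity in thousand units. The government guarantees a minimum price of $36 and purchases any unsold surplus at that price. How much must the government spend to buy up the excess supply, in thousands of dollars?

Rearranging demand gives qd = 201 - 4p. Setting quantity demanded equal to quantity supplied, 201 - 4p = 3p - 23, gives p* = 32 and q* = 73.
The floor of 36 is above the equilibrium price 32, so it binds.
At p = 36: qd = 201 - 4·36 = 57 and qs = 3·36 - 23 = 85.
Surplus = qs - qd = 28.
Government expenditure = surplus × support price = 28 × 36 = 1008.

1008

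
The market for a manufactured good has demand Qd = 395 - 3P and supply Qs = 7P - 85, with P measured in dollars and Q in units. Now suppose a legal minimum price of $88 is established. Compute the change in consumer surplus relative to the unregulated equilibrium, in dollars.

Setting quantity demanded equal to quantity supplied, 395 - 3P = 7P - 85, gives P* = 48 and Q* = 251.
The floor of 88 is above the equilibrium price 48, so it binds.
At P = 88: Qd = 395 - 3·88 = 131 and Qs = 7·88 - 85 = 531.
Consumer surplus without the control is ½ · (395/3 - 48) · 251 = 63001/6.
With the floor, consumers buy 131 units at 88, so CS = ½ · (395/3 - 88) · 131 = 17161/6.
Change in consumer surplus = 17161/6 - 63001/6 = -7640.

-7640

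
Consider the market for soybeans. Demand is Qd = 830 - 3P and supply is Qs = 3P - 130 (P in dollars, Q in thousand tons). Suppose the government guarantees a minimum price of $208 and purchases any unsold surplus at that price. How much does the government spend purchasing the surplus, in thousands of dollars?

59904

Without the control the market clears where 830 - 3P = 3P - 130, i.e. P* = 160 and Q* = 350.
The floor of 208 is above the equilibrium price 160, so it binds.
At P = 208: Qd = 830 - 3·208 = 206 and Qs = 3·208 - 130 = 494.
Surplus = Qs - Qd = 288.
Government expenditure = surplus × support price = 288 × 208 = 59904.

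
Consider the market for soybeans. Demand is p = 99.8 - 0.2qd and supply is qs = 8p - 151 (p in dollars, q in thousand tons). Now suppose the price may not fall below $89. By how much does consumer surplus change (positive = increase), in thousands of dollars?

Rearranging demand gives qd = 499 - 5p. Equilibrium: 499 - 5p = 8p - 151, so 650 = 13p and p* = 50, q* = 249.
Because the floor (89) lies above the market-clearing price, it is binding.
At p = 89: qd = 499 - 5·89 = 54 and qs = 8·89 - 151 = 561.
Consumer surplus without the control is ½ · (99.8 - 50) · 249 = 6200.1.
With the floor, consumers buy 54 units at 89, so CS = ½ · (99.8 - 89) · 54 = 291.6.
Change in consumer surplus = 291.6 - 6200.1 = -5908.5.

-5908.5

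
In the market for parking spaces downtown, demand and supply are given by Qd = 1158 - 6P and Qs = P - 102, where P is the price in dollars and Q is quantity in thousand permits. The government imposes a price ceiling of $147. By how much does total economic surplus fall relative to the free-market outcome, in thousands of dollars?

Setting quantity demanded equal to quantity supplied, 1158 - 6P = P - 102, gives P* = 180 and Q* = 78.
Because the ceiling (147) lies below the market-clearing price, it is binding.
At P = 147: Qd = 1158 - 6·147 = 276 and Qs = 147 - 102 = 45.
Quantity traded falls to 45. At Q = 45 the demand price is (1158 - 45)/6 = 185.5 and the supply price is 102 + 45 = 147.
Deadweight loss = ½ · (185.5 - 147) · (78 - 45) = ½ · 38.5 · 33 = 635.25.

635.25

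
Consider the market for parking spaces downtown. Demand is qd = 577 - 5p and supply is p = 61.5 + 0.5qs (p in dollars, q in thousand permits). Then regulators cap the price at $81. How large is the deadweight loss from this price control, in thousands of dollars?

Rearranging supply gives qs = 2p - 123. Setting quantity demanded equal to quantity supplied, 577 - 5p = 2p - 123, gives p* = 100 and q* = 77.
Because the ceiling (81) lies below the market-clearing price, it is binding.
At p = 81: qd = 577 - 5·81 = 172 and qs = 2·81 - 123 = 39.
Quantity traded falls to 39. At q = 39 the demand price is (577 - 39)/5 = 107.6 and the supply price is (123 + 39)/2 = 81.
Deadweight loss = ½ · (107.6 - 81) · (77 - 39) = ½ · 26.6 · 38 = 505.4.

505.4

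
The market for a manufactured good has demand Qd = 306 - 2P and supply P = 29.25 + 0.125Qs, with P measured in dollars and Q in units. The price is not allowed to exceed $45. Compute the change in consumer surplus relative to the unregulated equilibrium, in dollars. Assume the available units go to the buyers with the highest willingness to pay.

Rearranging supply gives Qs = 8P - 234. Without the control the market clears where 306 - 2P = 8P - 234, i.e. P* = 54 and Q* = 198.
The ceiling of 45 is below the equilibrium price 54, so it binds.
At P = 45: Qd = 306 - 2·45 = 216 and Qs = 8·45 - 234 = 126.
Consumer surplus without the control is ½ · (153 - 54) · 198 = 9801.
With the ceiling, 126 units are sold at 45 (assume they go to the highest-value buyers). The demand price at Q = 126 is 90, so CS = ½ · [(153 - 45) + (90 - 45)] · 126 = 9639.
Change in consumer surplus = 9639 - 9801 = -162.

-162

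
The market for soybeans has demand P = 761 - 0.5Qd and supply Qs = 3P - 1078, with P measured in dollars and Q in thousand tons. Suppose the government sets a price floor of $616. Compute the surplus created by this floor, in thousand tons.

Rearranging demand gives Qd = 1522 - 2P. Without the control the market clears where 1522 - 2P = 3P - 1078, i.e. P* = 520 and Q* = 482.
The floor of 616 is above the equilibrium price 520, so it binds.
At P = 616: Qd = 1522 - 2·616 = 290 and Qs = 3·616 - 1078 = 770.
Surplus = Qs - Qd = 770 - 290 = 480.

480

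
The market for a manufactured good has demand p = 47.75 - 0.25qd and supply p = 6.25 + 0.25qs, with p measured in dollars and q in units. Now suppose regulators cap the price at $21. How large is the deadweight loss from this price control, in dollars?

Rearranging demand gives qd = 191 - 4p; rearranging supply gives qs = 4p - 25. In a free market, 191 - 4p = 4p - 25 gives the equilibrium p* = 27, q* = 83.
The ceiling of 21 is below the equilibrium price 27, so it binds.
At p = 21: qd = 191 - 4·21 = 107 and qs = 4·21 - 25 = 59.
Quantity traded falls to 59. At q = 59 the demand price is (191 - 59)/4 = 33 and the supply price is (25 + 59)/4 = 21.
Deadweight loss = ½ · (33 - 21) · (83 - 59) = ½ · 12 · 24 = 144.

144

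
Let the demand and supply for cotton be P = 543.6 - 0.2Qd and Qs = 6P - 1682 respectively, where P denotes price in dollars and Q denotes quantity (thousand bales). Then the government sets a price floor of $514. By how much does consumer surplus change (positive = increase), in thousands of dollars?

Rearranging demand gives Qd = 2718 - 5P. Setting quantity demanded equal to quantity supplied, 2718 - 5P = 6P - 1682, gives P* = 400 and Q* = 718.
Since 514 > 400, the floor is binding.
At P = 514: Qd = 2718 - 5·514 = 148 and Qs = 6·514 - 1682 = 1402.
Consumer surplus without the control is ½ · (543.6 - 400) · 718 = 51552.4.
With the floor, consumers buy 148 units at 514, so CS = ½ · (543.6 - 514) · 148 = 2190.4.
Change in consumer surplus = 2190.4 - 51552.4 = -49362.

-49362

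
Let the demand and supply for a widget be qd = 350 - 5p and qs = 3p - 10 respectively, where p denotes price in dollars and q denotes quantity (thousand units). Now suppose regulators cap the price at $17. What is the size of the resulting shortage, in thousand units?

224

Setting quantity demanded equal to quantity supplied, 350 - 5p = 3p - 10, gives p* = 45 and q* = 125.
Because the ceiling (17) lies below the market-clearing price, it is binding.
At p = 17: qd = 350 - 5·17 = 265 and qs = 3·17 - 10 = 41.
Shortage = qd - qs = 265 - 41 = 224.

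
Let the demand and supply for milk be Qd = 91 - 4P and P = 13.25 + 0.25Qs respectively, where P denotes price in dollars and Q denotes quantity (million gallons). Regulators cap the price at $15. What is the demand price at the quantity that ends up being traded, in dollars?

Rearranging supply gives Qs = 4P - 53. Without the control the market clears where 91 - 4P = 4P - 53, i.e. P* = 18 and Q* = 19.
Because the ceiling (15) lies below the market-clearing price, it is binding.
At P = 15: Qd = 91 - 4·15 = 31 and Qs = 4·15 - 53 = 7.
Only 7 units reach the market. On the demand curve, the marginal buyer's willingness to pay at Q = 7 is (91 - 7)/4 = 21.

21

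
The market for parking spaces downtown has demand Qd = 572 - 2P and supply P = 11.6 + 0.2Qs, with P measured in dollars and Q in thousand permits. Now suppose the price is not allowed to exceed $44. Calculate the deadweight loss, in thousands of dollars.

18515

Rearranging supply gives Qs = 5P - 58. Equilibrium: 572 - 2P = 5P - 58, so 630 = 7P and P* = 90, Q* = 392.
Because the ceiling (44) lies below the market-clearing price, it is binding.
At P = 44: Qd = 572 - 2·44 = 484 and Qs = 5·44 - 58 = 162.
Quantity traded falls to 162. At Q = 162 the demand price is (572 - 162)/2 = 205 and the supply price is (58 + 162)/5 = 44.
Deadweight loss = ½ · (205 - 44) · (392 - 162) = ½ · 161 · 230 = 18515.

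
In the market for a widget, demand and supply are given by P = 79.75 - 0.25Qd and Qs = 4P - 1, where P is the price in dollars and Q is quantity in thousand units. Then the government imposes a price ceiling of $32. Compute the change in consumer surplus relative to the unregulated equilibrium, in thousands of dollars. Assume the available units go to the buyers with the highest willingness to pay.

888

Rearranging demand gives Qd = 319 - 4P. Equilibrium: 319 - 4P = 4P - 1, so 320 = 8P and P* = 40, Q* = 159.
Since 32 < 40, the ceiling is binding.
At P = 32: Qd = 319 - 4·32 = 191 and Qs = 4·32 - 1 = 127.
Consumer surplus without the control is ½ · (79.75 - 40) · 159 = 3160.125.
With the ceiling, 127 units are sold at 32 (assume they go to the highest-value buyers). The demand price at Q = 127 is 48, so CS = ½ · [(79.75 - 32) + (48 - 32)] · 127 = 4048.125.
Change in consumer surplus = 4048.125 - 3160.125 = 888.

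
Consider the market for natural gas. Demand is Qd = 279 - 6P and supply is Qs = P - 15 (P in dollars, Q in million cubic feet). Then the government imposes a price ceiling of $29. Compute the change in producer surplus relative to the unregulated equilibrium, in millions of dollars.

Equilibrium: 279 - 6P = P - 15, so 294 = 7P and P* = 42, Q* = 27.
Since 29 < 42, the ceiling is binding.
At P = 29: Qd = 279 - 6·29 = 105 and Qs = 29 - 15 = 14.
Producer surplus without the control is ½ · (42 - 15) · 27 = 364.5.
With the ceiling, producers sell 14 units at 29, so PS = ½ · (29 - 15) · 14 = 98.
Change in producer surplus = 98 - 364.5 = -266.5.

-266.5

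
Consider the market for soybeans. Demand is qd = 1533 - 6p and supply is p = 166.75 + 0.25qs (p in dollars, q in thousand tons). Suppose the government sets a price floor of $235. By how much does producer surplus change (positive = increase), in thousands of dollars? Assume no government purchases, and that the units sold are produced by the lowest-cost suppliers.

Rearranging supply gives qs = 4p - 667. Equilibrium: 1533 - 6p = 4p - 667, so 2200 = 10p and p* = 220, q* = 213.
Because the floor (235) lies above the market-clearing price, it is binding.
At p = 235: qd = 1533 - 6·235 = 123 and qs = 4·235 - 667 = 273.
Producer surplus without the control is ½ · (220 - 166.75) · 213 = 5671.125.
With the floor, 123 units are sold at 235. The supply price at q = 123 is 197.5, so PS = ½ · [(235 - 166.75) + (235 - 197.5)] · 123 = 6503.625.
Change in producer surplus = 6503.625 - 5671.125 = 832.5.

832.5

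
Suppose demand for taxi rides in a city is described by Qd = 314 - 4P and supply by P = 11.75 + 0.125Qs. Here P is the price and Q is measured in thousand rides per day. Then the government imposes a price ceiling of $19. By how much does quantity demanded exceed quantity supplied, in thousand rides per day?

180

Rearranging supply gives Qs = 8P - 94. Without the control the market clears where 314 - 4P = 8P - 94, i.e. P* = 34 and Q* = 178.
The ceiling of 19 is below the equilibrium price 34, so it binds.
At P = 19: Qd = 314 - 4·19 = 238 and Qs = 8·19 - 94 = 58.
Shortage = Qd - Qs = 238 - 58 = 180.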